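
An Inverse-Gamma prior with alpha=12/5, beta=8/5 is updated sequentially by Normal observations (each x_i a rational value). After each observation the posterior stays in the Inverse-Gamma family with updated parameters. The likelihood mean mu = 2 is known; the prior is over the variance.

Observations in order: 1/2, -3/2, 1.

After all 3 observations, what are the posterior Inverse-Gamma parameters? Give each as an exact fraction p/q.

obs 1: x=1/2 → posterior Inverse-Gamma(29/10, 109/40)
obs 2: x=-3/2 → posterior Inverse-Gamma(17/5, 177/20)
obs 3: x=1 → posterior Inverse-Gamma(39/10, 187/20)

alpha=39/10, beta=187/20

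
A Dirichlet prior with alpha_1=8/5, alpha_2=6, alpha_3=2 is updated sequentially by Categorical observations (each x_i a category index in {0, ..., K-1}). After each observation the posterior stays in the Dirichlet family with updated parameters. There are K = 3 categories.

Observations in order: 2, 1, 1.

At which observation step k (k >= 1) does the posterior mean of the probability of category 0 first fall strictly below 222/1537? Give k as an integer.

k = 2

obs 1: x=2 → posterior Dirichlet(8/5, 6, 3)
obs 2: x=1 → posterior Dirichlet(8/5, 7, 3)
obs 3: x=1 → posterior Dirichlet(8/5, 8, 3)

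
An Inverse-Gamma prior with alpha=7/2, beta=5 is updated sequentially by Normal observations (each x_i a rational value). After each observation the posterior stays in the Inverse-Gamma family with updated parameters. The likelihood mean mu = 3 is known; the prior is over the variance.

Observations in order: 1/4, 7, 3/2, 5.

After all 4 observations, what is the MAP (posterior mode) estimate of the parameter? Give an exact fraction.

49/16

obs 1: x=1/4 → posterior Inverse-Gamma(4, 281/32)
obs 2: x=7 → posterior Inverse-Gamma(9/2, 537/32)
obs 3: x=3/2 → posterior Inverse-Gamma(5, 573/32)
obs 4: x=5 → posterior Inverse-Gamma(11/2, 637/32)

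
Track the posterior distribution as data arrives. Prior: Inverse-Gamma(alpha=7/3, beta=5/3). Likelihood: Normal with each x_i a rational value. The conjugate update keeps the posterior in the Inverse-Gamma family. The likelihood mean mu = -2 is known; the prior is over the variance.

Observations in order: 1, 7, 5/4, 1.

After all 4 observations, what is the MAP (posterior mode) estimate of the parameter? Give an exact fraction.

obs 1: x=1 → posterior Inverse-Gamma(17/6, 37/6)
obs 2: x=7 → posterior Inverse-Gamma(10/3, 140/3)
obs 3: x=5/4 → posterior Inverse-Gamma(23/6, 4987/96)
obs 4: x=1 → posterior Inverse-Gamma(13/3, 5419/96)

5419/512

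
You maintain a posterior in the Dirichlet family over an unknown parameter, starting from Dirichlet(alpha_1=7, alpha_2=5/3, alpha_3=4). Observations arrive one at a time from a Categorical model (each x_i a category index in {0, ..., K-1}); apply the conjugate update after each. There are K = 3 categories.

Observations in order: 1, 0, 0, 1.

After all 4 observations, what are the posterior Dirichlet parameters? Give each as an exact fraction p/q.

obs 1: x=1 → posterior Dirichlet(7, 8/3, 4)
obs 2: x=0 → posterior Dirichlet(8, 8/3, 4)
obs 3: x=0 → posterior Dirichlet(9, 8/3, 4)
obs 4: x=1 → posterior Dirichlet(9, 11/3, 4)

alpha_1=9, alpha_2=11/3, alpha_3=4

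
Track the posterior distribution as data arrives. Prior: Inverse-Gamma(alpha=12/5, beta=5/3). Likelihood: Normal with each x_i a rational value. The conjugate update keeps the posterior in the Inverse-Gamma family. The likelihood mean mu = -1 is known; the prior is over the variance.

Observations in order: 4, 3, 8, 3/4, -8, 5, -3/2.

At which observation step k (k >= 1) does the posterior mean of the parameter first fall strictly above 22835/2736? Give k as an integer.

k = 2

obs 1: x=4 → posterior Inverse-Gamma(29/10, 85/6)
obs 2: x=3 → posterior Inverse-Gamma(17/5, 133/6)
obs 3: x=8 → posterior Inverse-Gamma(39/10, 188/3)
obs 4: x=3/4 → posterior Inverse-Gamma(22/5, 6163/96)
obs 5: x=-8 → posterior Inverse-Gamma(49/10, 8515/96)
obs 6: x=5 → posterior Inverse-Gamma(27/5, 10243/96)
obs 7: x=-3/2 → posterior Inverse-Gamma(59/10, 10255/96)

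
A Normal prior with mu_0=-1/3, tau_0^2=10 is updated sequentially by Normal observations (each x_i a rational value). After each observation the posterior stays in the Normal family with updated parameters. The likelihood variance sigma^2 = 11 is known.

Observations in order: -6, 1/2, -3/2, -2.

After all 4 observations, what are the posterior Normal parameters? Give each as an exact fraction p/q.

obs 1: x=-6 → posterior Normal(-191/63, 110/21)
obs 2: x=1/2 → posterior Normal(-176/93, 110/31)
obs 3: x=-3/2 → posterior Normal(-221/123, 110/41)
obs 4: x=-2 → posterior Normal(-281/153, 110/51)

mu_0=-281/153, tau_0^2=110/51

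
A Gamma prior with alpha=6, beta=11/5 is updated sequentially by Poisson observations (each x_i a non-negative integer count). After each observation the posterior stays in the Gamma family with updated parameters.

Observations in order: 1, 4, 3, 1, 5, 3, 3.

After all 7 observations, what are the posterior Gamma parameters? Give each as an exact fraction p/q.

alpha=26, beta=46/5

obs 1: x=1 → posterior Gamma(7, 16/5)
obs 2: x=4 → posterior Gamma(11, 21/5)
obs 3: x=3 → posterior Gamma(14, 26/5)
obs 4: x=1 → posterior Gamma(15, 31/5)
obs 5: x=5 → posterior Gamma(20, 36/5)
obs 6: x=3 → posterior Gamma(23, 41/5)
obs 7: x=3 → posterior Gamma(26, 46/5)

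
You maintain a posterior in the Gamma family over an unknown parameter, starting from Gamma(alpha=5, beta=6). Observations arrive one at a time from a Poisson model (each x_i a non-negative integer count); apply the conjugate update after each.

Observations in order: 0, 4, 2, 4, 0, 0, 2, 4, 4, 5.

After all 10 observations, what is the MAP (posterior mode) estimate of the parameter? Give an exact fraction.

29/16

obs 1: x=0 → posterior Gamma(5, 7)
obs 2: x=4 → posterior Gamma(9, 8)
obs 3: x=2 → posterior Gamma(11, 9)
obs 4: x=4 → posterior Gamma(15, 10)
obs 5: x=0 → posterior Gamma(15, 11)
obs 6: x=0 → posterior Gamma(15, 12)
obs 7: x=2 → posterior Gamma(17, 13)
obs 8: x=4 → posterior Gamma(21, 14)
obs 9: x=4 → posterior Gamma(25, 15)
obs 10: x=5 → posterior Gamma(30, 16)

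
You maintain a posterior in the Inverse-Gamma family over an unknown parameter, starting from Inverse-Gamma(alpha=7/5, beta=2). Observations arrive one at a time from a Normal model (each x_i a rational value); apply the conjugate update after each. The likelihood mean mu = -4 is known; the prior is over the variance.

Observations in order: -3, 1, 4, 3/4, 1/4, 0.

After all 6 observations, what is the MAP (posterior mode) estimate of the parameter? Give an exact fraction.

obs 1: x=-3 → posterior Inverse-Gamma(19/10, 5/2)
obs 2: x=1 → posterior Inverse-Gamma(12/5, 15)
obs 3: x=4 → posterior Inverse-Gamma(29/10, 47)
obs 4: x=3/4 → posterior Inverse-Gamma(17/5, 1865/32)
obs 5: x=1/4 → posterior Inverse-Gamma(39/10, 1077/16)
obs 6: x=0 → posterior Inverse-Gamma(22/5, 1205/16)

6025/432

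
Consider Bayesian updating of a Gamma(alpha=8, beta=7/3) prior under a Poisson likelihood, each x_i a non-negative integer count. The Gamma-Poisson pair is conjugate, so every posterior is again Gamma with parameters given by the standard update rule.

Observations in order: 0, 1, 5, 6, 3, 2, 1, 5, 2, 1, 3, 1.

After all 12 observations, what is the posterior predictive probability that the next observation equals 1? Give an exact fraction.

6724750373151868893914586480330832651724360924791845059711520993/35198604040942376601521363963212679870471944808141370374727139328

obs 1: x=0 → posterior Gamma(8, 10/3)
obs 2: x=1 → posterior Gamma(9, 13/3)
obs 3: x=5 → posterior Gamma(14, 16/3)
obs 4: x=6 → posterior Gamma(20, 19/3)
obs 5: x=3 → posterior Gamma(23, 22/3)
obs 6: x=2 → posterior Gamma(25, 25/3)
obs 7: x=1 → posterior Gamma(26, 28/3)
obs 8: x=5 → posterior Gamma(31, 31/3)
obs 9: x=2 → posterior Gamma(33, 34/3)
obs 10: x=1 → posterior Gamma(34, 37/3)
obs 11: x=3 → posterior Gamma(37, 40/3)
obs 12: x=1 → posterior Gamma(38, 43/3)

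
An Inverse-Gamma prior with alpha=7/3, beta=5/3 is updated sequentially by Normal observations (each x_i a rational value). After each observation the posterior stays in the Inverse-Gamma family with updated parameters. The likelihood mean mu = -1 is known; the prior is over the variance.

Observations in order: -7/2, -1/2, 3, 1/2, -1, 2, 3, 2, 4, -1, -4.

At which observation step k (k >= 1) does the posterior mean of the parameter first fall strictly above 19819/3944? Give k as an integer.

obs 1: x=-7/2 → posterior Inverse-Gamma(17/6, 115/24)
obs 2: x=-1/2 → posterior Inverse-Gamma(10/3, 59/12)
obs 3: x=3 → posterior Inverse-Gamma(23/6, 155/12)
obs 4: x=1/2 → posterior Inverse-Gamma(13/3, 337/24)
obs 5: x=-1 → posterior Inverse-Gamma(29/6, 337/24)
obs 6: x=2 → posterior Inverse-Gamma(16/3, 445/24)
obs 7: x=3 → posterior Inverse-Gamma(35/6, 637/24)
obs 8: x=2 → posterior Inverse-Gamma(19/3, 745/24)
obs 9: x=4 → posterior Inverse-Gamma(41/6, 1045/24)
obs 10: x=-1 → posterior Inverse-Gamma(22/3, 1045/24)
obs 11: x=-4 → posterior Inverse-Gamma(47/6, 1153/24)

k = 7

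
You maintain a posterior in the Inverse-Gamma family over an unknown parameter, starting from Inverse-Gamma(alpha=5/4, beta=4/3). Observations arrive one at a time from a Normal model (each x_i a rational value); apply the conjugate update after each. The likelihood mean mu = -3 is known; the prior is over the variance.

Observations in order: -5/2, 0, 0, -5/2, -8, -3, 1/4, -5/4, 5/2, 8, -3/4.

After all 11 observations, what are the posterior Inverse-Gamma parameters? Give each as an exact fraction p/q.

obs 1: x=-5/2 → posterior Inverse-Gamma(7/4, 35/24)
obs 2: x=0 → posterior Inverse-Gamma(9/4, 143/24)
obs 3: x=0 → posterior Inverse-Gamma(11/4, 251/24)
obs 4: x=-5/2 → posterior Inverse-Gamma(13/4, 127/12)
obs 5: x=-8 → posterior Inverse-Gamma(15/4, 277/12)
obs 6: x=-3 → posterior Inverse-Gamma(17/4, 277/12)
obs 7: x=1/4 → posterior Inverse-Gamma(19/4, 2723/96)
obs 8: x=-5/4 → posterior Inverse-Gamma(21/4, 1435/48)
obs 9: x=5/2 → posterior Inverse-Gamma(23/4, 2161/48)
obs 10: x=8 → posterior Inverse-Gamma(25/4, 5065/48)
obs 11: x=-3/4 → posterior Inverse-Gamma(27/4, 10373/96)

alpha=27/4, beta=10373/96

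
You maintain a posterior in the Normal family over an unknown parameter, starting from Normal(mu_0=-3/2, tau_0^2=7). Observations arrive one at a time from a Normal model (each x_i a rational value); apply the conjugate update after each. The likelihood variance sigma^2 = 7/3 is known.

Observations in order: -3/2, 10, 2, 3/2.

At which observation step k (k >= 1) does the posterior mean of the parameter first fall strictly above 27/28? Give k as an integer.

obs 1: x=-3/2 → posterior Normal(-3/2, 7/4)
obs 2: x=10 → posterior Normal(24/7, 1)
obs 3: x=2 → posterior Normal(3, 7/10)
obs 4: x=3/2 → posterior Normal(69/26, 7/13)

k = 2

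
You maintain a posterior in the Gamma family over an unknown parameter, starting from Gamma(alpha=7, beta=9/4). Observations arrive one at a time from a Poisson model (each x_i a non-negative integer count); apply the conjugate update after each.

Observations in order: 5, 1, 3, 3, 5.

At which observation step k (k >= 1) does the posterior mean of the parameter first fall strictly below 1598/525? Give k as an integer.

obs 1: x=5 → posterior Gamma(12, 13/4)
obs 2: x=1 → posterior Gamma(13, 17/4)
obs 3: x=3 → posterior Gamma(16, 21/4)
obs 4: x=3 → posterior Gamma(19, 25/4)
obs 5: x=5 → posterior Gamma(24, 29/4)

k = 4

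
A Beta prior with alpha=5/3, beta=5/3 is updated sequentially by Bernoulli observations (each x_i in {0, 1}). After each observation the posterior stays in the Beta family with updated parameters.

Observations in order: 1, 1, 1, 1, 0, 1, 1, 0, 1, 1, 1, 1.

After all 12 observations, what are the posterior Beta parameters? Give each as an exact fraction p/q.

obs 1: x=1 → posterior Beta(8/3, 5/3)
obs 2: x=1 → posterior Beta(11/3, 5/3)
obs 3: x=1 → posterior Beta(14/3, 5/3)
obs 4: x=1 → posterior Beta(17/3, 5/3)
obs 5: x=0 → posterior Beta(17/3, 8/3)
obs 6: x=1 → posterior Beta(20/3, 8/3)
obs 7: x=1 → posterior Beta(23/3, 8/3)
obs 8: x=0 → posterior Beta(23/3, 11/3)
obs 9: x=1 → posterior Beta(26/3, 11/3)
obs 10: x=1 → posterior Beta(29/3, 11/3)
obs 11: x=1 → posterior Beta(32/3, 11/3)
obs 12: x=1 → posterior Beta(35/3, 11/3)

alpha=35/3, beta=11/3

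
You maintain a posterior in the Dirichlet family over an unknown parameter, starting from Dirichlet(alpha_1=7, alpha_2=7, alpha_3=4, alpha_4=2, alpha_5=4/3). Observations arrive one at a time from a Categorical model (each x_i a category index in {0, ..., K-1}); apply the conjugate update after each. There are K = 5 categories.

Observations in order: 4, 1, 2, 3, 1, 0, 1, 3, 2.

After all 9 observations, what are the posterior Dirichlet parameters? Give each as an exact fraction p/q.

alpha_1=8, alpha_2=10, alpha_3=6, alpha_4=4, alpha_5=7/3

obs 1: x=4 → posterior Dirichlet(7, 7, 4, 2, 7/3)
obs 2: x=1 → posterior Dirichlet(7, 8, 4, 2, 7/3)
obs 3: x=2 → posterior Dirichlet(7, 8, 5, 2, 7/3)
obs 4: x=3 → posterior Dirichlet(7, 8, 5, 3, 7/3)
obs 5: x=1 → posterior Dirichlet(7, 9, 5, 3, 7/3)
obs 6: x=0 → posterior Dirichlet(8, 9, 5, 3, 7/3)
obs 7: x=1 → posterior Dirichlet(8, 10, 5, 3, 7/3)
obs 8: x=3 → posterior Dirichlet(8, 10, 5, 4, 7/3)
obs 9: x=2 → posterior Dirichlet(8, 10, 6, 4, 7/3)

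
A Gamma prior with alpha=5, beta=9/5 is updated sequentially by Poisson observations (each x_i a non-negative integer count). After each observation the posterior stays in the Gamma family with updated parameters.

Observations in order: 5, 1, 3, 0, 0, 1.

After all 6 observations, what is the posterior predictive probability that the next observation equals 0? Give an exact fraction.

734461618571137961752599/4485286068729022118887424

obs 1: x=5 → posterior Gamma(10, 14/5)
obs 2: x=1 → posterior Gamma(11, 19/5)
obs 3: x=3 → posterior Gamma(14, 24/5)
obs 4: x=0 → posterior Gamma(14, 29/5)
obs 5: x=0 → posterior Gamma(14, 34/5)
obs 6: x=1 → posterior Gamma(15, 39/5)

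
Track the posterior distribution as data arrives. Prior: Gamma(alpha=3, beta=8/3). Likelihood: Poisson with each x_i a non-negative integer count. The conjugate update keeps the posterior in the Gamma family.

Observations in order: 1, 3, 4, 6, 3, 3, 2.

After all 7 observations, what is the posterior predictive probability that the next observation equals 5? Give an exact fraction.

obs 1: x=1 → posterior Gamma(4, 11/3)
obs 2: x=3 → posterior Gamma(7, 14/3)
obs 3: x=4 → posterior Gamma(11, 17/3)
obs 4: x=6 → posterior Gamma(17, 20/3)
obs 5: x=3 → posterior Gamma(20, 23/3)
obs 6: x=3 → posterior Gamma(23, 26/3)
obs 7: x=2 → posterior Gamma(25, 29/3)

104763047919899289919039601010931697987691285/1427247692705959881058285969449495136382746624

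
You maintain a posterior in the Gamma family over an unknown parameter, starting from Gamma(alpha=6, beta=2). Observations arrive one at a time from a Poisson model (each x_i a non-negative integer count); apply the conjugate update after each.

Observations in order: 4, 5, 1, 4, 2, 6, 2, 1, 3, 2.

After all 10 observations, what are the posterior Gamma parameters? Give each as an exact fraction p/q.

obs 1: x=4 → posterior Gamma(10, 3)
obs 2: x=5 → posterior Gamma(15, 4)
obs 3: x=1 → posterior Gamma(16, 5)
obs 4: x=4 → posterior Gamma(20, 6)
obs 5: x=2 → posterior Gamma(22, 7)
obs 6: x=6 → posterior Gamma(28, 8)
obs 7: x=2 → posterior Gamma(30, 9)
obs 8: x=1 → posterior Gamma(31, 10)
obs 9: x=3 → posterior Gamma(34, 11)
obs 10: x=2 → posterior Gamma(36, 12)

alpha=36, beta=12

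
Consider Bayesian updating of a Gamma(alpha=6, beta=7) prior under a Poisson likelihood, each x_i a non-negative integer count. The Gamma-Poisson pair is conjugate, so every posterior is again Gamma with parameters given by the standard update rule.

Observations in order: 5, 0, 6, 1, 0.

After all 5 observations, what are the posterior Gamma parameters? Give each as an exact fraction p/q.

alpha=18, beta=12

obs 1: x=5 → posterior Gamma(11, 8)
obs 2: x=0 → posterior Gamma(11, 9)
obs 3: x=6 → posterior Gamma(17, 10)
obs 4: x=1 → posterior Gamma(18, 11)
obs 5: x=0 → posterior Gamma(18, 12)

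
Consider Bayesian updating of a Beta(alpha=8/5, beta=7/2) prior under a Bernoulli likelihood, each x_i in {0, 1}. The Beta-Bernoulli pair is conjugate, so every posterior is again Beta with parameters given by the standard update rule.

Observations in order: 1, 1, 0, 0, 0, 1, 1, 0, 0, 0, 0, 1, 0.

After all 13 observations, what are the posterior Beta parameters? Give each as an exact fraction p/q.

obs 1: x=1 → posterior Beta(13/5, 7/2)
obs 2: x=1 → posterior Beta(18/5, 7/2)
obs 3: x=0 → posterior Beta(18/5, 9/2)
obs 4: x=0 → posterior Beta(18/5, 11/2)
obs 5: x=0 → posterior Beta(18/5, 13/2)
obs 6: x=1 → posterior Beta(23/5, 13/2)
obs 7: x=1 → posterior Beta(28/5, 13/2)
obs 8: x=0 → posterior Beta(28/5, 15/2)
obs 9: x=0 → posterior Beta(28/5, 17/2)
obs 10: x=0 → posterior Beta(28/5, 19/2)
obs 11: x=0 → posterior Beta(28/5, 21/2)
obs 12: x=1 → posterior Beta(33/5, 21/2)
obs 13: x=0 → posterior Beta(33/5, 23/2)

alpha=33/5, beta=23/2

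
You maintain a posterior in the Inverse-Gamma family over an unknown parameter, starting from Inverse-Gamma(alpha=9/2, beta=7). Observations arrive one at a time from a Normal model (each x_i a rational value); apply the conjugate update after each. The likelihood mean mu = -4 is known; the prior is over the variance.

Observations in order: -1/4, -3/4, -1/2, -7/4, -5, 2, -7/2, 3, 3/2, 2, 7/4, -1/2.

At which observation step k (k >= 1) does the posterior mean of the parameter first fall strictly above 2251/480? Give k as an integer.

obs 1: x=-1/4 → posterior Inverse-Gamma(5, 449/32)
obs 2: x=-3/4 → posterior Inverse-Gamma(11/2, 309/16)
obs 3: x=-1/2 → posterior Inverse-Gamma(6, 407/16)
obs 4: x=-7/4 → posterior Inverse-Gamma(13/2, 895/32)
obs 5: x=-5 → posterior Inverse-Gamma(7, 911/32)
obs 6: x=2 → posterior Inverse-Gamma(15/2, 1487/32)
obs 7: x=-7/2 → posterior Inverse-Gamma(8, 1491/32)
obs 8: x=3 → posterior Inverse-Gamma(17/2, 2275/32)
obs 9: x=3/2 → posterior Inverse-Gamma(9, 2759/32)
obs 10: x=2 → posterior Inverse-Gamma(19/2, 3335/32)
obs 11: x=7/4 → posterior Inverse-Gamma(10, 483/4)
obs 12: x=-1/2 → posterior Inverse-Gamma(21/2, 1015/8)

k = 3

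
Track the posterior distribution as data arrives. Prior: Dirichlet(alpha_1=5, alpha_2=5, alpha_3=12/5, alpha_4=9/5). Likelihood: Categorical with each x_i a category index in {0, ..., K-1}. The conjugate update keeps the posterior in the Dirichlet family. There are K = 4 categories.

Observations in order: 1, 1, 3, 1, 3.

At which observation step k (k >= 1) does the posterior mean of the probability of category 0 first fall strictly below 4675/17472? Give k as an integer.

obs 1: x=1 → posterior Dirichlet(5, 6, 12/5, 9/5)
obs 2: x=1 → posterior Dirichlet(5, 7, 12/5, 9/5)
obs 3: x=3 → posterior Dirichlet(5, 7, 12/5, 14/5)
obs 4: x=1 → posterior Dirichlet(5, 8, 12/5, 14/5)
obs 5: x=3 → posterior Dirichlet(5, 8, 12/5, 19/5)

k = 5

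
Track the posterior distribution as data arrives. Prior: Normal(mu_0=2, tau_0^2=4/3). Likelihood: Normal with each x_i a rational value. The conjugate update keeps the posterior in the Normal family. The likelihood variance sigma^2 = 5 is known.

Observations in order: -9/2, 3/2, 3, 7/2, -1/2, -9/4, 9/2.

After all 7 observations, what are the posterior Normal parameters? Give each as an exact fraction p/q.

mu_0=51/43, tau_0^2=20/43

obs 1: x=-9/2 → posterior Normal(12/19, 20/19)
obs 2: x=3/2 → posterior Normal(18/23, 20/23)
obs 3: x=3 → posterior Normal(10/9, 20/27)
obs 4: x=7/2 → posterior Normal(44/31, 20/31)
obs 5: x=-1/2 → posterior Normal(6/5, 4/7)
obs 6: x=-9/4 → posterior Normal(11/13, 20/39)
obs 7: x=9/2 → posterior Normal(51/43, 20/43)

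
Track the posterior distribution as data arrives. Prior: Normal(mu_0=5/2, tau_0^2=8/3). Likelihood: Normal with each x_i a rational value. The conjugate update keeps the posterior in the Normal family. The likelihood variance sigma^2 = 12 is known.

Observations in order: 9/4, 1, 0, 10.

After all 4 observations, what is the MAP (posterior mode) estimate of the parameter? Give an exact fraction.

obs 1: x=9/4 → posterior Normal(27/11, 24/11)
obs 2: x=1 → posterior Normal(29/13, 24/13)
obs 3: x=0 → posterior Normal(29/15, 8/5)
obs 4: x=10 → posterior Normal(49/17, 24/17)

49/17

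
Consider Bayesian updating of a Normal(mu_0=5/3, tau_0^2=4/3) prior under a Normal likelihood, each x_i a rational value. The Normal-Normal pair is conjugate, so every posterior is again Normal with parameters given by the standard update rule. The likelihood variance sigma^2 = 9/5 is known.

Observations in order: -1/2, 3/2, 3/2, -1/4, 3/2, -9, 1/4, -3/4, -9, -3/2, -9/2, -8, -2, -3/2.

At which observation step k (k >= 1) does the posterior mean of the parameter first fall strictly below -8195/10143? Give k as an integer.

k = 9

obs 1: x=-1/2 → posterior Normal(35/47, 36/47)
obs 2: x=3/2 → posterior Normal(65/67, 36/67)
obs 3: x=3/2 → posterior Normal(95/87, 12/29)
obs 4: x=-1/4 → posterior Normal(90/107, 36/107)
obs 5: x=3/2 → posterior Normal(120/127, 36/127)
obs 6: x=-9 → posterior Normal(-20/49, 12/49)
obs 7: x=1/4 → posterior Normal(-55/167, 36/167)
obs 8: x=-3/4 → posterior Normal(-70/187, 36/187)
obs 9: x=-9 → posterior Normal(-250/207, 4/23)
obs 10: x=-3/2 → posterior Normal(-280/227, 36/227)
obs 11: x=-9/2 → posterior Normal(-370/247, 36/247)
obs 12: x=-8 → posterior Normal(-530/267, 12/89)
obs 13: x=-2 → posterior Normal(-570/287, 36/287)
obs 14: x=-3/2 → posterior Normal(-600/307, 36/307)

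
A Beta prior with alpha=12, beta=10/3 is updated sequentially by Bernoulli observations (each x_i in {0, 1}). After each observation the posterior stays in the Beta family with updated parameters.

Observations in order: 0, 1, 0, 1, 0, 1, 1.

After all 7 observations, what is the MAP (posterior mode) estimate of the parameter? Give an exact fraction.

obs 1: x=0 → posterior Beta(12, 13/3)
obs 2: x=1 → posterior Beta(13, 13/3)
obs 3: x=0 → posterior Beta(13, 16/3)
obs 4: x=1 → posterior Beta(14, 16/3)
obs 5: x=0 → posterior Beta(14, 19/3)
obs 6: x=1 → posterior Beta(15, 19/3)
obs 7: x=1 → posterior Beta(16, 19/3)

45/61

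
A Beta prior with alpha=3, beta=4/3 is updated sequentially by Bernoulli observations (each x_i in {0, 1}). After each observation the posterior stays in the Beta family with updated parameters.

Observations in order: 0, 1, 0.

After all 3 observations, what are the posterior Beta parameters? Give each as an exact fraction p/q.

obs 1: x=0 → posterior Beta(3, 7/3)
obs 2: x=1 → posterior Beta(4, 7/3)
obs 3: x=0 → posterior Beta(4, 10/3)

alpha=4, beta=10/3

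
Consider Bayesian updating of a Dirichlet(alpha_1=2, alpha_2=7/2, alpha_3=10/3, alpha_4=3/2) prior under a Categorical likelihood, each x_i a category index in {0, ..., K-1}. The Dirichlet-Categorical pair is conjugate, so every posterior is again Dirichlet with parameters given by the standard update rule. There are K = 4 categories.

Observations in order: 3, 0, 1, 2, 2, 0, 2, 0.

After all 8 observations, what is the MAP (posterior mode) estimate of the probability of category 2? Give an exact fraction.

16/43

obs 1: x=3 → posterior Dirichlet(2, 7/2, 10/3, 5/2)
obs 2: x=0 → posterior Dirichlet(3, 7/2, 10/3, 5/2)
obs 3: x=1 → posterior Dirichlet(3, 9/2, 10/3, 5/2)
obs 4: x=2 → posterior Dirichlet(3, 9/2, 13/3, 5/2)
obs 5: x=2 → posterior Dirichlet(3, 9/2, 16/3, 5/2)
obs 6: x=0 → posterior Dirichlet(4, 9/2, 16/3, 5/2)
obs 7: x=2 → posterior Dirichlet(4, 9/2, 19/3, 5/2)
obs 8: x=0 → posterior Dirichlet(5, 9/2, 19/3, 5/2)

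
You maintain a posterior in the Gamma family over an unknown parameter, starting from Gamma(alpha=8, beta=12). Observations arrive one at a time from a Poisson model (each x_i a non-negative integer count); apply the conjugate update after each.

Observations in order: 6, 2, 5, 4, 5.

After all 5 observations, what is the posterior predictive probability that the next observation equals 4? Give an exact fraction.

13969859062514175273924571754090733137545/199092056124969210716241708440231268581376

obs 1: x=6 → posterior Gamma(14, 13)
obs 2: x=2 → posterior Gamma(16, 14)
obs 3: x=5 → posterior Gamma(21, 15)
obs 4: x=4 → posterior Gamma(25, 16)
obs 5: x=5 → posterior Gamma(30, 17)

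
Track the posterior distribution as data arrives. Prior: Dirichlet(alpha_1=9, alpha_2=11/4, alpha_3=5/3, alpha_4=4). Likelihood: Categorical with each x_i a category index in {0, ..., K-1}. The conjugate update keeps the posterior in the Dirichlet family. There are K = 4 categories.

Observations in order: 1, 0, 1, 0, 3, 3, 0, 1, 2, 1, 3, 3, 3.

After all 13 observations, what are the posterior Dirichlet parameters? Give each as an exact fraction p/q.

alpha_1=12, alpha_2=27/4, alpha_3=8/3, alpha_4=9

obs 1: x=1 → posterior Dirichlet(9, 15/4, 5/3, 4)
obs 2: x=0 → posterior Dirichlet(10, 15/4, 5/3, 4)
obs 3: x=1 → posterior Dirichlet(10, 19/4, 5/3, 4)
obs 4: x=0 → posterior Dirichlet(11, 19/4, 5/3, 4)
obs 5: x=3 → posterior Dirichlet(11, 19/4, 5/3, 5)
obs 6: x=3 → posterior Dirichlet(11, 19/4, 5/3, 6)
obs 7: x=0 → posterior Dirichlet(12, 19/4, 5/3, 6)
obs 8: x=1 → posterior Dirichlet(12, 23/4, 5/3, 6)
obs 9: x=2 → posterior Dirichlet(12, 23/4, 8/3, 6)
obs 10: x=1 → posterior Dirichlet(12, 27/4, 8/3, 6)
obs 11: x=3 → posterior Dirichlet(12, 27/4, 8/3, 7)
obs 12: x=3 → posterior Dirichlet(12, 27/4, 8/3, 8)
obs 13: x=3 → posterior Dirichlet(12, 27/4, 8/3, 9)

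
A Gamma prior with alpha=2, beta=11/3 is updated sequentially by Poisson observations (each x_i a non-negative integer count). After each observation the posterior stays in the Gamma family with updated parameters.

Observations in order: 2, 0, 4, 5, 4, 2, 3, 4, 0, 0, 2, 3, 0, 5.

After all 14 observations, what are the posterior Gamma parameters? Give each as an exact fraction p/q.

alpha=36, beta=53/3

obs 1: x=2 → posterior Gamma(4, 14/3)
obs 2: x=0 → posterior Gamma(4, 17/3)
obs 3: x=4 → posterior Gamma(8, 20/3)
obs 4: x=5 → posterior Gamma(13, 23/3)
obs 5: x=4 → posterior Gamma(17, 26/3)
obs 6: x=2 → posterior Gamma(19, 29/3)
obs 7: x=3 → posterior Gamma(22, 32/3)
obs 8: x=4 → posterior Gamma(26, 35/3)
obs 9: x=0 → posterior Gamma(26, 38/3)
obs 10: x=0 → posterior Gamma(26, 41/3)
obs 11: x=2 → posterior Gamma(28, 44/3)
obs 12: x=3 → posterior Gamma(31, 47/3)
obs 13: x=0 → posterior Gamma(31, 50/3)
obs 14: x=5 → posterior Gamma(36, 53/3)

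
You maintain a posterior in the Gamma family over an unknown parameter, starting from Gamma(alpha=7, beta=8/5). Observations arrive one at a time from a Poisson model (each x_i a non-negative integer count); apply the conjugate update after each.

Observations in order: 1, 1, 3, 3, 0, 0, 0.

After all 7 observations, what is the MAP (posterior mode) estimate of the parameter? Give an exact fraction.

obs 1: x=1 → posterior Gamma(8, 13/5)
obs 2: x=1 → posterior Gamma(9, 18/5)
obs 3: x=3 → posterior Gamma(12, 23/5)
obs 4: x=3 → posterior Gamma(15, 28/5)
obs 5: x=0 → posterior Gamma(15, 33/5)
obs 6: x=0 → posterior Gamma(15, 38/5)
obs 7: x=0 → posterior Gamma(15, 43/5)

70/43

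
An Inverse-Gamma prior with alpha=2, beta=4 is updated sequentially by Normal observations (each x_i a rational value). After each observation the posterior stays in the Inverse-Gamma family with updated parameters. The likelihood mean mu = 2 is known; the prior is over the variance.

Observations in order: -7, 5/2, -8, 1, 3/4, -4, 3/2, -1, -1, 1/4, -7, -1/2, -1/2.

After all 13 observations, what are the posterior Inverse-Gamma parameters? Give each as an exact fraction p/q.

alpha=17/2, beta=2741/16

obs 1: x=-7 → posterior Inverse-Gamma(5/2, 89/2)
obs 2: x=5/2 → posterior Inverse-Gamma(3, 357/8)
obs 3: x=-8 → posterior Inverse-Gamma(7/2, 757/8)
obs 4: x=1 → posterior Inverse-Gamma(4, 761/8)
obs 5: x=3/4 → posterior Inverse-Gamma(9/2, 3069/32)
obs 6: x=-4 → posterior Inverse-Gamma(5, 3645/32)
obs 7: x=3/2 → posterior Inverse-Gamma(11/2, 3649/32)
obs 8: x=-1 → posterior Inverse-Gamma(6, 3793/32)
obs 9: x=-1 → posterior Inverse-Gamma(13/2, 3937/32)
obs 10: x=1/4 → posterior Inverse-Gamma(7, 1993/16)
obs 11: x=-7 → posterior Inverse-Gamma(15/2, 2641/16)
obs 12: x=-1/2 → posterior Inverse-Gamma(8, 2691/16)
obs 13: x=-1/2 → posterior Inverse-Gamma(17/2, 2741/16)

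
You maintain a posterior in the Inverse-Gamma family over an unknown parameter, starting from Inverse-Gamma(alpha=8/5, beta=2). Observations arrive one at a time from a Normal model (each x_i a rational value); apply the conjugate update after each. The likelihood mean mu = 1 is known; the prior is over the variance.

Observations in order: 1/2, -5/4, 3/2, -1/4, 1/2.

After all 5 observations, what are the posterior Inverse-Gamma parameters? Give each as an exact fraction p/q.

obs 1: x=1/2 → posterior Inverse-Gamma(21/10, 17/8)
obs 2: x=-5/4 → posterior Inverse-Gamma(13/5, 149/32)
obs 3: x=3/2 → posterior Inverse-Gamma(31/10, 153/32)
obs 4: x=-1/4 → posterior Inverse-Gamma(18/5, 89/16)
obs 5: x=1/2 → posterior Inverse-Gamma(41/10, 91/16)

alpha=41/10, beta=91/16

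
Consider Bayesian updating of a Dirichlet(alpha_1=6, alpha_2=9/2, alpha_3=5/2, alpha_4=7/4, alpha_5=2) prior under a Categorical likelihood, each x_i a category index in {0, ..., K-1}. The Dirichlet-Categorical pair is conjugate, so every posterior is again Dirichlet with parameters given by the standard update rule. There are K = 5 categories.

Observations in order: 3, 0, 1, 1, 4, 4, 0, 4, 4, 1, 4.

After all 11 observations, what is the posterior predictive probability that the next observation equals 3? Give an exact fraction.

11/111

obs 1: x=3 → posterior Dirichlet(6, 9/2, 5/2, 11/4, 2)
obs 2: x=0 → posterior Dirichlet(7, 9/2, 5/2, 11/4, 2)
obs 3: x=1 → posterior Dirichlet(7, 11/2, 5/2, 11/4, 2)
obs 4: x=1 → posterior Dirichlet(7, 13/2, 5/2, 11/4, 2)
obs 5: x=4 → posterior Dirichlet(7, 13/2, 5/2, 11/4, 3)
obs 6: x=4 → posterior Dirichlet(7, 13/2, 5/2, 11/4, 4)
obs 7: x=0 → posterior Dirichlet(8, 13/2, 5/2, 11/4, 4)
obs 8: x=4 → posterior Dirichlet(8, 13/2, 5/2, 11/4, 5)
obs 9: x=4 → posterior Dirichlet(8, 13/2, 5/2, 11/4, 6)
obs 10: x=1 → posterior Dirichlet(8, 15/2, 5/2, 11/4, 6)
obs 11: x=4 → posterior Dirichlet(8, 15/2, 5/2, 11/4, 7)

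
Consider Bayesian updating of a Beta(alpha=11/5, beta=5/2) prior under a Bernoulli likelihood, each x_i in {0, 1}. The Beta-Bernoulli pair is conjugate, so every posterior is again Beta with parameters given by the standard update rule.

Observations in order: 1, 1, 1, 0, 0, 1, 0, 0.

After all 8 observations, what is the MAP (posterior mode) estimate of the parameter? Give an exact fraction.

52/107

obs 1: x=1 → posterior Beta(16/5, 5/2)
obs 2: x=1 → posterior Beta(21/5, 5/2)
obs 3: x=1 → posterior Beta(26/5, 5/2)
obs 4: x=0 → posterior Beta(26/5, 7/2)
obs 5: x=0 → posterior Beta(26/5, 9/2)
obs 6: x=1 → posterior Beta(31/5, 9/2)
obs 7: x=0 → posterior Beta(31/5, 11/2)
obs 8: x=0 → posterior Beta(31/5, 13/2)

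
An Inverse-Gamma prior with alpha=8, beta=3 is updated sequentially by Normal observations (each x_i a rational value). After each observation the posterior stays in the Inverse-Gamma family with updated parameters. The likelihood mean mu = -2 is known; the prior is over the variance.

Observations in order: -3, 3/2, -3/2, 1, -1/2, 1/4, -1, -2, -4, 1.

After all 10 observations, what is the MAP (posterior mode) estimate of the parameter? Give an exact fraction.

797/448

obs 1: x=-3 → posterior Inverse-Gamma(17/2, 7/2)
obs 2: x=3/2 → posterior Inverse-Gamma(9, 77/8)
obs 3: x=-3/2 → posterior Inverse-Gamma(19/2, 39/4)
obs 4: x=1 → posterior Inverse-Gamma(10, 57/4)
obs 5: x=-1/2 → posterior Inverse-Gamma(21/2, 123/8)
obs 6: x=1/4 → posterior Inverse-Gamma(11, 573/32)
obs 7: x=-1 → posterior Inverse-Gamma(23/2, 589/32)
obs 8: x=-2 → posterior Inverse-Gamma(12, 589/32)
obs 9: x=-4 → posterior Inverse-Gamma(25/2, 653/32)
obs 10: x=1 → posterior Inverse-Gamma(13, 797/32)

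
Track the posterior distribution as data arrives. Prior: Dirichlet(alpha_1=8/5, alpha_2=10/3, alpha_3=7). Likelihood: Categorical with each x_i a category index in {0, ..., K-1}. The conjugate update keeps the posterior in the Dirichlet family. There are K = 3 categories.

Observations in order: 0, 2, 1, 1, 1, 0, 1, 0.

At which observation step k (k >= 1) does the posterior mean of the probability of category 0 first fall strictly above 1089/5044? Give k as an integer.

k = 8

obs 1: x=0 → posterior Dirichlet(13/5, 10/3, 7)
obs 2: x=2 → posterior Dirichlet(13/5, 10/3, 8)
obs 3: x=1 → posterior Dirichlet(13/5, 13/3, 8)
obs 4: x=1 → posterior Dirichlet(13/5, 16/3, 8)
obs 5: x=1 → posterior Dirichlet(13/5, 19/3, 8)
obs 6: x=0 → posterior Dirichlet(18/5, 19/3, 8)
obs 7: x=1 → posterior Dirichlet(18/5, 22/3, 8)
obs 8: x=0 → posterior Dirichlet(23/5, 22/3, 8)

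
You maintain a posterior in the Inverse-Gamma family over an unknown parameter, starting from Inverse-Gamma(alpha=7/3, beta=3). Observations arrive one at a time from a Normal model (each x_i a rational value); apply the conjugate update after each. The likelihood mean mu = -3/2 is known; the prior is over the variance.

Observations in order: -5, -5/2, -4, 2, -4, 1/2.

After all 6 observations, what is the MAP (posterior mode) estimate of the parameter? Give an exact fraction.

72/19

obs 1: x=-5 → posterior Inverse-Gamma(17/6, 73/8)
obs 2: x=-5/2 → posterior Inverse-Gamma(10/3, 77/8)
obs 3: x=-4 → posterior Inverse-Gamma(23/6, 51/4)
obs 4: x=2 → posterior Inverse-Gamma(13/3, 151/8)
obs 5: x=-4 → posterior Inverse-Gamma(29/6, 22)
obs 6: x=1/2 → posterior Inverse-Gamma(16/3, 24)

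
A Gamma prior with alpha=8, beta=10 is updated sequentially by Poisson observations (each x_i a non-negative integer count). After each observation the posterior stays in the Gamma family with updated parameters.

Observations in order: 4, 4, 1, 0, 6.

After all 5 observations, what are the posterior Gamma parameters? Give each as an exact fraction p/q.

alpha=23, beta=15

obs 1: x=4 → posterior Gamma(12, 11)
obs 2: x=4 → posterior Gamma(16, 12)
obs 3: x=1 → posterior Gamma(17, 13)
obs 4: x=0 → posterior Gamma(17, 14)
obs 5: x=6 → posterior Gamma(23, 15)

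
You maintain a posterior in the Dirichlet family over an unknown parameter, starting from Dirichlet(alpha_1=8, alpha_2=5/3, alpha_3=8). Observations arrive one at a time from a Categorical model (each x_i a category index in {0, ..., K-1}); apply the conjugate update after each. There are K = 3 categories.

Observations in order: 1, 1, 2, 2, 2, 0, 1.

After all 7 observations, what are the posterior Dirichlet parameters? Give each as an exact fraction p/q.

alpha_1=9, alpha_2=14/3, alpha_3=11

obs 1: x=1 → posterior Dirichlet(8, 8/3, 8)
obs 2: x=1 → posterior Dirichlet(8, 11/3, 8)
obs 3: x=2 → posterior Dirichlet(8, 11/3, 9)
obs 4: x=2 → posterior Dirichlet(8, 11/3, 10)
obs 5: x=2 → posterior Dirichlet(8, 11/3, 11)
obs 6: x=0 → posterior Dirichlet(9, 11/3, 11)
obs 7: x=1 → posterior Dirichlet(9, 14/3, 11)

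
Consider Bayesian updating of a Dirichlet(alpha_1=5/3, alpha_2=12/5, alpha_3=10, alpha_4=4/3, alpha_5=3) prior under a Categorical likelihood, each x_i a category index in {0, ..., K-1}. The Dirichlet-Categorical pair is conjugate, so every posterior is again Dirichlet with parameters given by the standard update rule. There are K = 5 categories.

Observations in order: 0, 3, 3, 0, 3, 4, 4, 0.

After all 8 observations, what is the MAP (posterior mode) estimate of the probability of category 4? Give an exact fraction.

obs 1: x=0 → posterior Dirichlet(8/3, 12/5, 10, 4/3, 3)
obs 2: x=3 → posterior Dirichlet(8/3, 12/5, 10, 7/3, 3)
obs 3: x=3 → posterior Dirichlet(8/3, 12/5, 10, 10/3, 3)
obs 4: x=0 → posterior Dirichlet(11/3, 12/5, 10, 10/3, 3)
obs 5: x=3 → posterior Dirichlet(11/3, 12/5, 10, 13/3, 3)
obs 6: x=4 → posterior Dirichlet(11/3, 12/5, 10, 13/3, 4)
obs 7: x=4 → posterior Dirichlet(11/3, 12/5, 10, 13/3, 5)
obs 8: x=0 → posterior Dirichlet(14/3, 12/5, 10, 13/3, 5)

20/107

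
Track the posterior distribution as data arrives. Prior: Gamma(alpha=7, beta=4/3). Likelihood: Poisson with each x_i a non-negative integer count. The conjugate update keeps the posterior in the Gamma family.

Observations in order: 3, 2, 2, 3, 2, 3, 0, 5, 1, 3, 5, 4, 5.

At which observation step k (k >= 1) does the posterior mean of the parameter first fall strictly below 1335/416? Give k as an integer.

obs 1: x=3 → posterior Gamma(10, 7/3)
obs 2: x=2 → posterior Gamma(12, 10/3)
obs 3: x=2 → posterior Gamma(14, 13/3)
obs 4: x=3 → posterior Gamma(17, 16/3)
obs 5: x=2 → posterior Gamma(19, 19/3)
obs 6: x=3 → posterior Gamma(22, 22/3)
obs 7: x=0 → posterior Gamma(22, 25/3)
obs 8: x=5 → posterior Gamma(27, 28/3)
obs 9: x=1 → posterior Gamma(28, 31/3)
obs 10: x=3 → posterior Gamma(31, 34/3)
obs 11: x=5 → posterior Gamma(36, 37/3)
obs 12: x=4 → posterior Gamma(40, 40/3)
obs 13: x=5 → posterior Gamma(45, 43/3)

k = 4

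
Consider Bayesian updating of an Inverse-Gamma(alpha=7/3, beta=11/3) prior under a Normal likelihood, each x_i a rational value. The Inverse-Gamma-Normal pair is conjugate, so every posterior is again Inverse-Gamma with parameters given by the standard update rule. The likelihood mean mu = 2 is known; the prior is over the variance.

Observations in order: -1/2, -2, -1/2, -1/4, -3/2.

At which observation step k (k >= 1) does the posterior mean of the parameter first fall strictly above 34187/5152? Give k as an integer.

k = 5

obs 1: x=-1/2 → posterior Inverse-Gamma(17/6, 163/24)
obs 2: x=-2 → posterior Inverse-Gamma(10/3, 355/24)
obs 3: x=-1/2 → posterior Inverse-Gamma(23/6, 215/12)
obs 4: x=-1/4 → posterior Inverse-Gamma(13/3, 1963/96)
obs 5: x=-3/2 → posterior Inverse-Gamma(29/6, 2551/96)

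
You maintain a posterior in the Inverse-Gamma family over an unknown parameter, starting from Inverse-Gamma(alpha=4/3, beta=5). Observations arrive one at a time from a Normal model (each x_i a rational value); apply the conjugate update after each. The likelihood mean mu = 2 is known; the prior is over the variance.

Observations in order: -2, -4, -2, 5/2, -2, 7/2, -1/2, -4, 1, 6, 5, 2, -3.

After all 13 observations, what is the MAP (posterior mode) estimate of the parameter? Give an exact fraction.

2277/212

obs 1: x=-2 → posterior Inverse-Gamma(11/6, 13)
obs 2: x=-4 → posterior Inverse-Gamma(7/3, 31)
obs 3: x=-2 → posterior Inverse-Gamma(17/6, 39)
obs 4: x=5/2 → posterior Inverse-Gamma(10/3, 313/8)
obs 5: x=-2 → posterior Inverse-Gamma(23/6, 377/8)
obs 6: x=7/2 → posterior Inverse-Gamma(13/3, 193/4)
obs 7: x=-1/2 → posterior Inverse-Gamma(29/6, 411/8)
obs 8: x=-4 → posterior Inverse-Gamma(16/3, 555/8)
obs 9: x=1 → posterior Inverse-Gamma(35/6, 559/8)
obs 10: x=6 → posterior Inverse-Gamma(19/3, 623/8)
obs 11: x=5 → posterior Inverse-Gamma(41/6, 659/8)
obs 12: x=2 → posterior Inverse-Gamma(22/3, 659/8)
obs 13: x=-3 → posterior Inverse-Gamma(47/6, 759/8)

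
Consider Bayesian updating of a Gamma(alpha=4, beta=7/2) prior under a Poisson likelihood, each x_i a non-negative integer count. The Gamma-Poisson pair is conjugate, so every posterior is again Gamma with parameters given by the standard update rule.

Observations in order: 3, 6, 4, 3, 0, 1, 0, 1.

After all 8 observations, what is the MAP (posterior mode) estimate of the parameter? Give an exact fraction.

42/23

obs 1: x=3 → posterior Gamma(7, 9/2)
obs 2: x=6 → posterior Gamma(13, 11/2)
obs 3: x=4 → posterior Gamma(17, 13/2)
obs 4: x=3 → posterior Gamma(20, 15/2)
obs 5: x=0 → posterior Gamma(20, 17/2)
obs 6: x=1 → posterior Gamma(21, 19/2)
obs 7: x=0 → posterior Gamma(21, 21/2)
obs 8: x=1 → posterior Gamma(22, 23/2)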